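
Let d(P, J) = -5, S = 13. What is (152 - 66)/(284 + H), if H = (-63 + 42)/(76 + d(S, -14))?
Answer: 6106/20143 ≈ 0.30313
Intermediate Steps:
H = -21/71 (H = (-63 + 42)/(76 - 5) = -21/71 ≈ -0.29577)
(152 - 66)/(284 + H) = (152 - 66)/(284 - 21/71) = 86/(20143/71) = 86*(71/20143) = 6106/20143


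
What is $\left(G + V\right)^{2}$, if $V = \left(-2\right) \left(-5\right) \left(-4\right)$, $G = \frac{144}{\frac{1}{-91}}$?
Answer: $172764736$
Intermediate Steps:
$G = -13104$ ($G = \frac{144}{- \frac{1}{91}} = 144 \left(-91\right) = -13104$)
$V = -40$ ($V = 10 \left(-4\right) = -40$)
$\left(G + V\right)^{2} = \left(-13104 - 40\right)^{2} = \left(-13144\right)^{2} = 172764736$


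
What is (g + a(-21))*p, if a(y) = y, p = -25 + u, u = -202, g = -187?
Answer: 47216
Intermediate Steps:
p = -227 (p = -25 - 202 = -227)
(g + a(-21))*p = (-187 - 21)*(-227) = -208*(-227) = 47216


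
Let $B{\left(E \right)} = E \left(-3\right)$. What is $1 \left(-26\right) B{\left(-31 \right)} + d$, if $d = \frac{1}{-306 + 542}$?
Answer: $- \frac{570647}{236} \approx -2418.0$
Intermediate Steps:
$B{\left(E \right)} = - 3 E$
$d = \frac{1}{236} \approx 0.0042373$
$1 \left(-26\right) B{\left(-31 \right)} + d = 1 \left(-26\right) \left(\left(-3\right) \left(-31\right)\right) + \frac{1}{236} = \left(-26\right) 93 + \frac{1}{236} = -2418 + \frac{1}{236} = - \frac{570647}{236}$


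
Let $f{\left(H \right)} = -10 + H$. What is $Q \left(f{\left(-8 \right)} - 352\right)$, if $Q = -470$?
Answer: $173900$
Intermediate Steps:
$Q \left(f{\left(-8 \right)} - 352\right) = - 470 \left(\left(-10 - 8\right) - 352\right) = - 470 \left(-18 - 352\right) = \left(-470\right) \left(-370\right) = 173900$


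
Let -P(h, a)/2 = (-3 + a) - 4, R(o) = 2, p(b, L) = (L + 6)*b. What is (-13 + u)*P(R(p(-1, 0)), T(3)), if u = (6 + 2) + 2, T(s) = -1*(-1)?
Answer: -36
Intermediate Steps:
T(s) = 1
p(b, L) = b*(6 + L) (p(b, L) = (6 + L)*b = b*(6 + L))
u = 10 (u = 8 + 2 = 10)
P(h, a) = 14 - 2*a (P(h, a) = -2*((-3 + a) - 4) = -2*(-7 + a) = 14 - 2*a)
(-13 + u)*P(R(p(-1, 0)), T(3)) = (-13 + 10)*(14 - 2*1) = -3*(14 - 2) = -3*12 = -36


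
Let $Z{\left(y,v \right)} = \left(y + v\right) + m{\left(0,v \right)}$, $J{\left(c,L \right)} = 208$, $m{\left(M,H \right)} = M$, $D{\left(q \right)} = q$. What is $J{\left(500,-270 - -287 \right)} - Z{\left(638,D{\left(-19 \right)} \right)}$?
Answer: $-411$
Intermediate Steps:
$Z{\left(y,v \right)} = v + y$ ($Z{\left(y,v \right)} = \left(y + v\right) + 0 = \left(v + y\right) + 0 = v + y$)
$J{\left(500,-270 - -287 \right)} - Z{\left(638,D{\left(-19 \right)} \right)} = 208 - \left(-19 + 638\right) = 208 - 619 = -411$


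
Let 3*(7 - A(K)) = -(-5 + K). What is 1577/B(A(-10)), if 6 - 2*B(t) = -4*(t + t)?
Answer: 1577/11 ≈ 143.36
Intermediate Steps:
A(K) = 16/3 + K/3 (A(K) = 7 - (-1)*(-5 + K)/3 = 7 - (5 - K)/3 = 7 + (-5/3 + K/3) = 16/3 + K/3)
B(t) = 3 + 4*t (B(t) = 3 - (-2)*(t + t) = 3 - (-2)*2*t = 3 - (-4)*t = 3 + 4*t)
1577/B(A(-10)) = 1577/(3 + 4*(16/3 + (1/3)*(-10))) = 1577/(3 + 4*(16/3 - 10/3)) = 1577/(3 + 4*2) = 1577/(3 + 8) = 1577/11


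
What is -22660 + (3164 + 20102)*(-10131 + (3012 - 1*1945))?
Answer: -210905684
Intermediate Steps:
-22660 + (3164 + 20102)*(-10131 + (3012 - 1*1945)) = -22660 + 23266*(-10131 + (3012 - 1945)) = -22660 + 23266*(-10131 + 1067) = -22660 + 23266*(-9064) = -22660 - 210883024 = -210905684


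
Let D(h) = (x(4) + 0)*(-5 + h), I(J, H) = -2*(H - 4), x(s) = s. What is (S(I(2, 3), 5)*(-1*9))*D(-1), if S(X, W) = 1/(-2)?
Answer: -108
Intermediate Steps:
I(J, H) = 8 - 2*H (I(J, H) = -2*(-4 + H) = 8 - 2*H)
S(X, W) = -½
D(h) = -20 + 4*h (D(h) = (4 + 0)*(-5 + h) = 4*(-5 + h) = -20 + 4*h)
(S(I(2, 3), 5)*(-1*9))*D(-1) = (-(-1)*9/2)*(-20 + 4*(-1)) = (-½*(-9))*(-20 - 4) = (9/2)*(-24) = -108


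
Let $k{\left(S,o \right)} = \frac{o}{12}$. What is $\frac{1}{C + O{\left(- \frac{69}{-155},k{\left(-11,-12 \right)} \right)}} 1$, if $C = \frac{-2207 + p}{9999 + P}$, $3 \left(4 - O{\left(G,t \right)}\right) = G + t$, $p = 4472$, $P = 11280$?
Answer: $\frac{3298245}{14154053} \approx 0.23302$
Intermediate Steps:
$k{\left(S,o \right)} = \frac{o}{12}$ ($k{\left(S,o \right)} = o \frac{1}{12} = \frac{o}{12}$)
$O{\left(G,t \right)} = 4 - \frac{G}{3} - \frac{t}{3}$ ($O{\left(G,t \right)} = 4 - \frac{G + t}{3} = 4 - \left(\frac{G}{3} + \frac{t}{3}\right) = 4 - \frac{G}{3} - \frac{t}{3}$)
$C = \frac{755}{7093}$ ($C = \frac{-2207 + 4472}{9999 + 11280} = \frac{2265}{21279} = 2265 \cdot \frac{1}{21279} = \frac{755}{7093} \approx 0.10644$)
$\frac{1}{C + O{\left(- \frac{69}{-155},k{\left(-11,-12 \right)} \right)}} 1 = \frac{1}{\frac{755}{7093} - \left(-4 + \frac{1}{3} \left(-69\right) \frac{1}{-155} + \frac{1}{3} \cdot \frac{1}{12} \left(-12\right)\right)} 1 = \frac{1}{\frac{755}{7093} - \left(- \frac{13}{3} + \frac{1}{3} \left(-69\right) \left(- \frac{1}{155}\right)\right)} 1 = \frac{1}{\frac{755}{7093} + \left(4 - \frac{23}{155} + \frac{1}{3}\right)} 1 = \frac{1}{\frac{755}{7093} + \frac{1946}{465}} \cdot 1 = \frac{1}{\frac{14154053}{3298245}} \cdot 1 = \frac{3298245}{14154053} \cdot 1 = \frac{3298245}{14154053}$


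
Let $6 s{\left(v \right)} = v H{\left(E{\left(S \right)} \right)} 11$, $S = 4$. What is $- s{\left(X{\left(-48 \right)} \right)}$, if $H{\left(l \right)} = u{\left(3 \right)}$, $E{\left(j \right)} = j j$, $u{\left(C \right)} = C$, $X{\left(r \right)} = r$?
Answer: $264$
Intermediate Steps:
$E{\left(j \right)} = j^{2}$
$H{\left(l \right)} = 3$
$s{\left(v \right)} = \frac{11 v}{2}$ ($s{\left(v \right)} = \frac{v 3 \cdot 11}{6} = \frac{3 v 11}{6} = \frac{33 v}{6} = \frac{11 v}{2}$)
$- s{\left(X{\left(-48 \right)} \right)} = - \frac{11 \left(-48\right)}{2} = \left(-1\right) \left(-264\right) = 264$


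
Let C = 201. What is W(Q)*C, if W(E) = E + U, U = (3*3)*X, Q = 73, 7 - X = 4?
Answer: 20100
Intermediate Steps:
X = 3 (X = 7 - 1*4 = 7 - 4 = 3)
U = 27 (U = (3*3)*3 = 9*3 = 27)
W(E) = 27 + E (W(E) = E + 27 = 27 + E)
W(Q)*C = (27 + 73)*201 = 100*201 = 20100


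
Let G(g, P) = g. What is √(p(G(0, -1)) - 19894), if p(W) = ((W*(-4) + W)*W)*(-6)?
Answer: 7*I*√406 ≈ 141.05*I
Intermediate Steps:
p(W) = 18*W² (p(W) = ((-4*W + W)*W)*(-6) = ((-3*W)*W)*(-6) = -3*W²*(-6) = 18*W²)
√(p(G(0, -1)) - 19894) = √(18*0² - 19894) = √(18*0 - 19894) = √(0 - 19894) = √(-19894) = 7*I*√406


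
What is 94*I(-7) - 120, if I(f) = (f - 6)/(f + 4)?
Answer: 862/3 ≈ 287.33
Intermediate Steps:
I(f) = (-6 + f)/(4 + f)
94*I(-7) - 120 = 94*((-6 - 7)/(4 - 7)) - 120 = 94*(-13/(-3)) - 120 = 94*(-1/3*(-13)) - 120 = 94*(13/3) - 120 = 1222/3 - 120 = 862/3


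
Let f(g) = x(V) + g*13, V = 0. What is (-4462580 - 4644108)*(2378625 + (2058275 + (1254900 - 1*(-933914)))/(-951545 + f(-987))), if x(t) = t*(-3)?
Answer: -373030205448237728/17221 ≈ -2.1661e+13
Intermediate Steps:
x(t) = -3*t
f(g) = 13*g (f(g) = -3*0 + g*13 = 0 + 13*g = 13*g)
(-4462580 - 4644108)*(2378625 + (2058275 + (1254900 - 1*(-933914)))/(-951545 + f(-987))) = (-4462580 - 4644108)*(2378625 + (2058275 + (1254900 - 1*(-933914)))/(-951545 + 13*(-987))) = -9106688*(2378625 + (2058275 + (1254900 + 933914))/(-951545 - 12831)) = -9106688*(2378625 + (2058275 + 2188814)/(-964376)) = -9106688*(2378625 + 4247089*(-1/964376)) = -9106688*(2378625 - 606727/137768) = -9106688*327697802273/137768 = -373030205448237728/17221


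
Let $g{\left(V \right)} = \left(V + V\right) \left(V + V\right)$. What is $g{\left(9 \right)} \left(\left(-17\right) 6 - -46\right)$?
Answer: $-18144$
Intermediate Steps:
$g{\left(V \right)} = 4 V^{2}$ ($g{\left(V \right)} = 2 V 2 V = 4 V^{2}$)
$g{\left(9 \right)} \left(\left(-17\right) 6 - -46\right) = 4 \cdot 9^{2} \left(\left(-17\right) 6 - -46\right) = 4 \cdot 81 \left(-102 + 46\right) = 324 \left(-56\right) = -18144$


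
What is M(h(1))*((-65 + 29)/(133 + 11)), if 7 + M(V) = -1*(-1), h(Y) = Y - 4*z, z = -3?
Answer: 3/2 ≈ 1.5000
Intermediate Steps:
h(Y) = 12 + Y (h(Y) = Y - 4*(-3) = Y + 12 = 12 + Y)
M(V) = -6 (M(V) = -7 - 1*(-1) = -7 + 1 = -6)
M(h(1))*((-65 + 29)/(133 + 11)) = -6*(-65 + 29)/(133 + 11) = -(-216)/144 = -6*(-¼) = 3/2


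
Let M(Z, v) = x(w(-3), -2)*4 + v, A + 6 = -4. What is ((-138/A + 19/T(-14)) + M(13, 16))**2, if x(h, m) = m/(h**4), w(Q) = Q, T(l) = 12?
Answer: 2568563761/2624400 ≈ 978.72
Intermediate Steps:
x(h, m) = m/h**4
A = -10 (A = -6 - 4 = -10)
M(Z, v) = -8/81 + v (M(Z, v) = -2/(-3)**4*4 + v = -2*1/81*4 + v = -2/81*4 + v = -8/81 + v)
((-138/A + 19/T(-14)) + M(13, 16))**2 = ((-138/(-10) + 19/12) + (-8/81 + 16))**2 = ((-138*(-1/10) + 19*(1/12)) + 1288/81)**2 = ((69/5 + 19/12) + 1288/81)**2 = (923/60 + 1288/81)**2 = (50681/1620)**2 = 2568563761/2624400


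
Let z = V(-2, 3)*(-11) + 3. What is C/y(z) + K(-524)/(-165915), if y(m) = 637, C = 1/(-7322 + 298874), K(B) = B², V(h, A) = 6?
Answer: -16997958912503/10271168500320 ≈ -1.6549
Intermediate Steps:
C = 1/291552 ≈ 3.4299e-6
z = -63 (z = 6*(-11) + 3 = -66 + 3 = -63)
C/y(z) + K(-524)/(-165915) = (1/291552)/637 + (-524)²/(-165915) = (1/291552)*(1/637) + 274576*(-1/165915) = 1/185718624 - 274576/165915 = -16997958912503/10271168500320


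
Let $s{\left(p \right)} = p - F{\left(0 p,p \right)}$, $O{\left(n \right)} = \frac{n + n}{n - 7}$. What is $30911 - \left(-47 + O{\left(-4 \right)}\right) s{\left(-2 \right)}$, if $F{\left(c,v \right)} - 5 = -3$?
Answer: $\frac{337985}{11} \approx 30726.0$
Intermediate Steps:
$F{\left(c,v \right)} = 2$ ($F{\left(c,v \right)} = 5 - 3 = 2$)
$O{\left(n \right)} = \frac{2 n}{-7 + n}$
$s{\left(p \right)} = -2 + p$ ($s{\left(p \right)} = p - 2 = -2 + p$)
$30911 - \left(-47 + O{\left(-4 \right)}\right) s{\left(-2 \right)} = 30911 - \left(-47 + 2 \left(-4\right) \frac{1}{-7 - 4}\right) \left(-2 - 2\right) = 30911 - \left(-47 + 2 \left(-4\right) \frac{1}{-11}\right) \left(-4\right) = 30911 - \left(-47 + 2 \left(-4\right) \left(- \frac{1}{11}\right)\right) \left(-4\right) = 30911 - \left(-47 + \frac{8}{11}\right) \left(-4\right) = 30911 - \left(- \frac{509}{11}\right) \left(-4\right) = 30911 - \frac{2036}{11} = \frac{337985}{11}$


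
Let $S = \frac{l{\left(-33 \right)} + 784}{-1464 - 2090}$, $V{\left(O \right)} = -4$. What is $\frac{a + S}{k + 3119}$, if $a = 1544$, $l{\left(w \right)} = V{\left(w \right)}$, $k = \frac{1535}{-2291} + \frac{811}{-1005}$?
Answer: $\frac{6316320196590}{12755228645413} \approx 0.49519$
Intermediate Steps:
$k = - \frac{3400676}{2302455}$ ($k = 1535 \left(- \frac{1}{2291}\right) + 811 \left(- \frac{1}{1005}\right) = - \frac{1535}{2291} - \frac{811}{1005} = - \frac{3400676}{2302455} \approx -1.477$)
$l{\left(w \right)} = -4$
$S = - \frac{390}{1777}$ ($S = \frac{-4 + 784}{-1464 - 2090} = \frac{780}{-3554} = 780 \left(- \frac{1}{3554}\right) = - \frac{390}{1777} \approx -0.21947$)
$\frac{a + S}{k + 3119} = \frac{1544 - \frac{390}{1777}}{- \frac{3400676}{2302455} + 3119} = \frac{2743298}{1777 \cdot \frac{7177956469}{2302455}} = \frac{2743298}{1777} \cdot \frac{2302455}{7177956469} = \frac{6316320196590}{12755228645413}$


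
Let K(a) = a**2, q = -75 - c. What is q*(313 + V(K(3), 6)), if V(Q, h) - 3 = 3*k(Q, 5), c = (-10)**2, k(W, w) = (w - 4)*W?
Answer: -60025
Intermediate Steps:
k(W, w) = W*(-4 + w) (k(W, w) = (-4 + w)*W = W*(-4 + w))
c = 100
q = -175 (q = -75 - 1*100 = -75 - 100 = -175)
V(Q, h) = 3 + 3*Q (V(Q, h) = 3 + 3*(Q*(-4 + 5)) = 3 + 3*(Q*1) = 3 + 3*Q)
q*(313 + V(K(3), 6)) = -175*(313 + (3 + 3*3**2)) = -175*(313 + (3 + 3*9)) = -175*(313 + (3 + 27)) = -175*(313 + 30) = -175*343 = -60025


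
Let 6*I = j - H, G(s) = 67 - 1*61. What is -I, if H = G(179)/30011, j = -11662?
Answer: 174994144/90033 ≈ 1943.7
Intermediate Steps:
G(s) = 6 (G(s) = 67 - 61 = 6)
H = 6/30011 ≈ 0.00019993
I = -174994144/90033 (I = (-11662 - 1*6/30011)/6 = (-11662 - 6/30011)/6 = (⅙)*(-349988288/30011) = -174994144/90033 ≈ -1943.7)
-I = -1*(-174994144/90033) = 174994144/90033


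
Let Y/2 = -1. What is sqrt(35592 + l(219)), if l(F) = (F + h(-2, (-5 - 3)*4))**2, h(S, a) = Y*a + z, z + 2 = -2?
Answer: sqrt(113433) ≈ 336.80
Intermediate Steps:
Y = -2 (Y = 2*(-1) = -2)
z = -4 (z = -2 - 2 = -4)
h(S, a) = -4 - 2*a (h(S, a) = -2*a - 4 = -4 - 2*a)
l(F) = (60 + F)**2 (l(F) = (F + (-4 - 2*(-5 - 3)*4))**2 = (F + (-4 - (-16)*4))**2 = (F + (-4 - 2*(-32)))**2 = (F + (-4 + 64))**2 = (F + 60)**2 = (60 + F)**2)
sqrt(35592 + l(219)) = sqrt(35592 + (60 + 219)**2) = sqrt(35592 + 279**2) = sqrt(35592 + 77841) = sqrt(113433)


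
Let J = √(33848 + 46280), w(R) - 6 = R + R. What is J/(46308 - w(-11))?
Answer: 4*√313/11581 ≈ 0.0061106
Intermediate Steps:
w(R) = 6 + 2*R (w(R) = 6 + (R + R) = 6 + 2*R)
J = 16*√313 (J = √80128 = 16*√313 ≈ 283.07)
J/(46308 - w(-11)) = (16*√313)/(46308 - (6 + 2*(-11))) = (16*√313)/(46308 - (6 - 22)) = (16*√313)/(46308 - 1*(-16)) = (16*√313)/(46308 + 16) = (16*√313)/46324 = (16*√313)*(1/46324) = 4*√313/11581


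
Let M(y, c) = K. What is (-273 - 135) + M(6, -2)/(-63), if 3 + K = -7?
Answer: -25694/63 ≈ -407.84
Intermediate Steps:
K = -10 (K = -3 - 7 = -10)
M(y, c) = -10
(-273 - 135) + M(6, -2)/(-63) = (-273 - 135) - 10/(-63) = -408 - 10*(-1/63) = -408 + 10/63 = -25694/63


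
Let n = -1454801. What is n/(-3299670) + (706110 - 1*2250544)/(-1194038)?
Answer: 3416605106609/1969965683730 ≈ 1.7343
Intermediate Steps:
n/(-3299670) + (706110 - 1*2250544)/(-1194038) = -1454801/(-3299670) + (706110 - 1*2250544)/(-1194038) = -1454801*(-1/3299670) + (706110 - 2250544)*(-1/1194038) = 1454801/3299670 - 1544434*(-1/1194038) = 1454801/3299670 + 772217/597019 = 3416605106609/1969965683730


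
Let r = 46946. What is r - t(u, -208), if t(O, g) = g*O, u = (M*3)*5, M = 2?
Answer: 53186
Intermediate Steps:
u = 30 (u = (2*3)*5 = 6*5 = 30)
t(O, g) = O*g
r - t(u, -208) = 46946 - 30*(-208) = 46946 - 1*(-6240) = 46946 + 6240 = 53186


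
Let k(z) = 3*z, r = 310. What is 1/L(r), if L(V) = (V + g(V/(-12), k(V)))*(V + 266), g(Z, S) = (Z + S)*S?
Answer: 1/484522560 ≈ 2.0639e-9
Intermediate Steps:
g(Z, S) = S*(S + Z) (g(Z, S) = (S + Z)*S = S*(S + Z))
L(V) = (266 + V)*(V + 35*V**2/4) (L(V) = (V + (3*V)*(3*V + V/(-12)))*(V + 266) = (V + (3*V)*(3*V + V*(-1/12)))*(266 + V) = (V + (3*V)*(3*V - V/12))*(266 + V) = (V + (3*V)*(35*V/12))*(266 + V) = (V + 35*V**2/4)*(266 + V) = (266 + V)*(V + 35*V**2/4))
1/L(r) = 1/((1/4)*310*(1064 + 35*310**2 + 9314*310)) = 1/((1/4)*310*(1064 + 35*96100 + 2887340)) = 1/((1/4)*310*(1064 + 3363500 + 2887340)) = 1/((1/4)*310*6251904) = 1/484522560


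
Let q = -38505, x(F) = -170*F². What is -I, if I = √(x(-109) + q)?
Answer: -5*I*√82331 ≈ -1434.7*I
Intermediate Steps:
I = 5*I*√82331 (I = √(-170*(-109)² - 38505) = √(-170*11881 - 38505) = √(-2019770 - 38505) = √(-2058275) = 5*I*√82331 ≈ 1434.7*I)
-I = -5*I*√82331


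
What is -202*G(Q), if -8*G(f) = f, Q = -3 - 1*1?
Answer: -101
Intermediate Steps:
Q = -4 (Q = -3 - 1 = -4)
G(f) = -f/8
-202*G(Q) = -(-101)*(-4)/4 = -202*½ = -101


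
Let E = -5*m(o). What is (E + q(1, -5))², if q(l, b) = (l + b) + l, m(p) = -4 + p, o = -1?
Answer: 484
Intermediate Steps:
q(l, b) = b + 2*l (q(l, b) = (b + l) + l = b + 2*l)
E = 25 (E = -5*(-4 - 1) = -5*(-5) = 25)
(E + q(1, -5))² = (25 + (-5 + 2*1))² = (25 + (-5 + 2))² = (25 - 3)² = 22² = 484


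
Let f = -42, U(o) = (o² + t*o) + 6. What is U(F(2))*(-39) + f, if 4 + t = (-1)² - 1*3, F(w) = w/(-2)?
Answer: -549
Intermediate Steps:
F(w) = -w/2 (F(w) = w*(-½) = -w/2)
t = -6 (t = -4 + ((-1)² - 1*3) = -4 + (1 - 3) = -4 - 2 = -6)
U(o) = 6 + o² - 6*o (U(o) = (o² - 6*o) + 6 = 6 + o² - 6*o)
U(F(2))*(-39) + f = (6 + (-½*2)² - (-3)*2)*(-39) - 42 = (6 + (-1)² - 6*(-1))*(-39) - 42 = (6 + 1 + 6)*(-39) - 42 = 13*(-39) - 42 = -507 - 42 = -549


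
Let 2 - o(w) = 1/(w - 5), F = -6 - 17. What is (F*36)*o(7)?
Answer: -1242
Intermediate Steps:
F = -23
o(w) = 2 - 1/(-5 + w) (o(w) = 2 - 1/(w - 5) = 2 - 1/(-5 + w))
(F*36)*o(7) = (-23*36)*((-11 + 2*7)/(-5 + 7)) = -828*(-11 + 14)/2 = -414*3 = -828*3/2 = -1242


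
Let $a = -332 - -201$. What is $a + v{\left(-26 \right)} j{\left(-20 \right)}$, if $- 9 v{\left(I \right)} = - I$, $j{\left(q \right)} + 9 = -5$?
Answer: $- \frac{815}{9} \approx -90.556$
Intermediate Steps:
$a = -131$ ($a = -332 + 201 = -131$)
$j{\left(q \right)} = -14$ ($j{\left(q \right)} = -9 - 5 = -14$)
$v{\left(I \right)} = \frac{I}{9}$ ($v{\left(I \right)} = - \frac{\left(-1\right) I}{9} = \frac{I}{9}$)
$a + v{\left(-26 \right)} j{\left(-20 \right)} = -131 + \frac{1}{9} \left(-26\right) \left(-14\right) = -131 - - \frac{364}{9} = -131 + \frac{364}{9} = - \frac{815}{9}$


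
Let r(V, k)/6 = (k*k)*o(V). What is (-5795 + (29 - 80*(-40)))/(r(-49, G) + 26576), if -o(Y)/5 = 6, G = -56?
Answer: 1283/268952 ≈ 0.0047704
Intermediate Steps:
o(Y) = -30 (o(Y) = -5*6 = -30)
r(V, k) = -180*k² (r(V, k) = 6*((k*k)*(-30)) = 6*(k²*(-30)) = 6*(-30*k²) = -180*k²)
(-5795 + (29 - 80*(-40)))/(r(-49, G) + 26576) = (-5795 + (29 - 80*(-40)))/(-180*(-56)² + 26576) = (-5795 + (29 + 3200))/(-180*3136 + 26576) = (-5795 + 3229)/(-564480 + 26576) = -2566/(-537904) = -2566*(-1/537904) = 1283/268952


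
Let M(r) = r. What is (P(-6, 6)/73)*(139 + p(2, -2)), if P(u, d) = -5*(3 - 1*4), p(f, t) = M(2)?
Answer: 705/73 ≈ 9.6575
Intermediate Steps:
p(f, t) = 2
P(u, d) = 5 (P(u, d) = -5*(3 - 4) = -5*(-1) = 5)
(P(-6, 6)/73)*(139 + p(2, -2)) = (5/73)*(139 + 2) = (5*(1/73))*141 = (5/73)*141 = 705/73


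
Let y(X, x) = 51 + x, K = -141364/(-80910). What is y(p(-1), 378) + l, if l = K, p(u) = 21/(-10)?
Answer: 17425877/40455 ≈ 430.75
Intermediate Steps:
p(u) = -21/10 (p(u) = 21*(-1/10) = -21/10)
K = 70682/40455 (K = -141364*(-1/80910) = 70682/40455 ≈ 1.7472)
l = 70682/40455 ≈ 1.7472
y(p(-1), 378) + l = (51 + 378) + 70682/40455 = 429 + 70682/40455 = 17425877/40455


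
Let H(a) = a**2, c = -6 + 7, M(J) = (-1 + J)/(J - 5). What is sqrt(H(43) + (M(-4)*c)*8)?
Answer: sqrt(16681)/3 ≈ 43.052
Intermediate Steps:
M(J) = (-1 + J)/(-5 + J)
c = 1
sqrt(H(43) + (M(-4)*c)*8) = sqrt(43**2 + (((-1 - 4)/(-5 - 4))*1)*8) = sqrt(1849 + ((-5/(-9))*1)*8) = sqrt(1849 + (-1/9*(-5)*1)*8) = sqrt(1849 + ((5/9)*1)*8) = sqrt(1849 + (5/9)*8) = sqrt(1849 + 40/9) = sqrt(16681/9) = sqrt(16681)/3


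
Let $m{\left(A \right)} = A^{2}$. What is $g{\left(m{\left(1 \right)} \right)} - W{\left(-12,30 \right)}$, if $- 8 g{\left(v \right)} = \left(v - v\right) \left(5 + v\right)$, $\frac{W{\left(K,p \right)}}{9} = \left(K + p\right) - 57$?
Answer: $351$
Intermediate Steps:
$W{\left(K,p \right)} = -513 + 9 K + 9 p$ ($W{\left(K,p \right)} = 9 \left(\left(K + p\right) - 57\right) = 9 \left(-57 + K + p\right) = -513 + 9 K + 9 p$)
$g{\left(v \right)} = 0$ ($g{\left(v \right)} = - \frac{\left(v - v\right) \left(5 + v\right)}{8} = - \frac{0 \left(5 + v\right)}{8} = \left(- \frac{1}{8}\right) 0 = 0$)
$g{\left(m{\left(1 \right)} \right)} - W{\left(-12,30 \right)} = 0 - \left(-513 + 9 \left(-12\right) + 9 \cdot 30\right) = 0 - \left(-513 - 108 + 270\right) = 0 - -351 = 0 + 351 = 351$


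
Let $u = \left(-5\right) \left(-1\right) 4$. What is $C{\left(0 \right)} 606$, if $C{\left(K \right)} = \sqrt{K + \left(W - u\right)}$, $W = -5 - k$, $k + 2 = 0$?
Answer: $606 i \sqrt{23} \approx 2906.3 i$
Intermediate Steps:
$k = -2$ ($k = -2 + 0 = -2$)
$W = -3$ ($W = -5 - -2 = -5 + 2 = -3$)
$u = 20$ ($u = 5 \cdot 4 = 20$)
$C{\left(K \right)} = \sqrt{-23 + K}$ ($C{\left(K \right)} = \sqrt{K - 23} = \sqrt{-23 + K}$)
$C{\left(0 \right)} 606 = \sqrt{-23 + 0} \cdot 606 = \sqrt{-23} \cdot 606 = i \sqrt{23} \cdot 606 = 606 i \sqrt{23}$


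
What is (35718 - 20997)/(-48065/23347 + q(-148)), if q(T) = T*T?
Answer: 343691187/511344623 ≈ 0.67213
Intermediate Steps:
q(T) = T**2
(35718 - 20997)/(-48065/23347 + q(-148)) = (35718 - 20997)/(-48065/23347 + (-148)**2) = 14721/(-48065*1/23347 + 21904) = 14721/(-48065/23347 + 21904) = 14721/(511344623/23347) = 14721*(23347/511344623) = 343691187/511344623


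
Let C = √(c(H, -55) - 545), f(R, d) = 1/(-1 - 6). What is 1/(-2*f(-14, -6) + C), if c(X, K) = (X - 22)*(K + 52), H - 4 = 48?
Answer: 14/31119 - 49*I*√635/31119 ≈ 0.00044989 - 0.039679*I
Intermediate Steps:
f(R, d) = -⅐ (f(R, d) = 1/(-7) = -⅐)
H = 52 (H = 4 + 48 = 52)
c(X, K) = (-22 + X)*(52 + K)
C = I*√635 (C = √((-1144 - 22*(-55) + 52*52 - 55*52) - 545) = √((-1144 + 1210 + 2704 - 2860) - 545) = √(-90 - 545) = √(-635) = I*√635 ≈ 25.199*I)
1/(-2*f(-14, -6) + C) = 1/(-2*(-⅐) + I*√635) = 1/(2/7 + I*√635)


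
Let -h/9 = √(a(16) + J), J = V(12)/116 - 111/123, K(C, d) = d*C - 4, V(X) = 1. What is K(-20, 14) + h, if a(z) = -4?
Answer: -284 - 315*I*√22591/2378 ≈ -284.0 - 19.91*I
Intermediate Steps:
K(C, d) = -4 + C*d (K(C, d) = C*d - 4 = -4 + C*d)
J = -4251/4756 (J = 1/116 - 111/123 = 1*(1/116) - 111*1/123 = 1/116 - 37/41 = -4251/4756 ≈ -0.89382)
h = -315*I*√22591/2378 (h = -9*√(-4 - 4251/4756) = -315*I*√22591/2378 ≈ -19.91*I)
K(-20, 14) + h = (-4 - 20*14) - 315*I*√22591/2378 = (-4 - 280) - 315*I*√22591/2378 = -284 - 315*I*√22591/2378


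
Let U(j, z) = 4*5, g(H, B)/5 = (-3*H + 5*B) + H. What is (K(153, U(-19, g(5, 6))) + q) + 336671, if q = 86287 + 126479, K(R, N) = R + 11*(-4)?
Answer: 549546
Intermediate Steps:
g(H, B) = -10*H + 25*B (g(H, B) = 5*((-3*H + 5*B) + H) = 5*(-2*H + 5*B) = -10*H + 25*B)
U(j, z) = 20
K(R, N) = -44 + R (K(R, N) = R - 44 = -44 + R)
q = 212766
(K(153, U(-19, g(5, 6))) + q) + 336671 = ((-44 + 153) + 212766) + 336671 = (109 + 212766) + 336671 = 212875 + 336671 = 549546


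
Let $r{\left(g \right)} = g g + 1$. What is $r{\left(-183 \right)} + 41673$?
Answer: $75163$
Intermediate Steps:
$r{\left(g \right)} = 1 + g^{2}$ ($r{\left(g \right)} = g^{2} + 1 = 1 + g^{2}$)
$r{\left(-183 \right)} + 41673 = \left(1 + \left(-183\right)^{2}\right) + 41673 = \left(1 + 33489\right) + 41673 = 33490 + 41673 = 75163$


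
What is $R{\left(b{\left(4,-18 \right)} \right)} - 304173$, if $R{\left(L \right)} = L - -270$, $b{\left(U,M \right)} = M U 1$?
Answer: $-303975$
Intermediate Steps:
$b{\left(U,M \right)} = M U$
$R{\left(L \right)} = 270 + L$ ($R{\left(L \right)} = L + 270 = 270 + L$)
$R{\left(b{\left(4,-18 \right)} \right)} - 304173 = \left(270 - 72\right) - 304173 = 198 - 304173 = -303975$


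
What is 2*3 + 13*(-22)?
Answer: -280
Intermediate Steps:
2*3 + 13*(-22) = 6 - 286 = -280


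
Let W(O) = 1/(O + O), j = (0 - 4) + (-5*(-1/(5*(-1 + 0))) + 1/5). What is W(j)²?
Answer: 25/2304 ≈ 0.010851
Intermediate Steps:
j = -24/5 (j = -4 + (-5/((-5*(-1))) + 1*(⅕)) = -4 + (-5/5 + ⅕) = -4 + (-5*⅕ + ⅕) = -4 + (-1 + ⅕) = -4 - ⅘ = -24/5 ≈ -4.8000)
W(O) = 1/(2*O)
W(j)² = (1/(2*(-24/5)))² = ((½)*(-5/24))² = (-5/48)² = 25/2304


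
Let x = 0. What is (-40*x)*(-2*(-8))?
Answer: 0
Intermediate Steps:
(-40*x)*(-2*(-8)) = (-40*0)*(-2*(-8)) = 0*16 = 0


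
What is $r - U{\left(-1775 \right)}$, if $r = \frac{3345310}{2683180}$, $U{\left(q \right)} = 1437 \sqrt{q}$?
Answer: $\frac{334531}{268318} - 7185 i \sqrt{71} \approx 1.2468 - 60542.0 i$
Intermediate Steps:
$r = \frac{334531}{268318}$ ($r = 3345310 \cdot \frac{1}{2683180} = \frac{334531}{268318} \approx 1.2468$)
$r - U{\left(-1775 \right)} = \frac{334531}{268318} - 1437 \sqrt{-1775} = \frac{334531}{268318} - 1437 \cdot 5 i \sqrt{71} = \frac{334531}{268318} - 7185 i \sqrt{71}$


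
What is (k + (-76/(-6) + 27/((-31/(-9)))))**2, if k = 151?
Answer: 254402500/8649 ≈ 29414.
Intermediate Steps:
(k + (-76/(-6) + 27/((-31/(-9)))))**2 = (151 + (-76/(-6) + 27/((-31/(-9)))))**2 = (151 + (-76*(-1/6) + 27/((-31*(-1/9)))))**2 = (151 + (38/3 + 27/(31/9)))**2 = (151 + (38/3 + 27*(9/31)))**2 = (151 + (38/3 + 243/31))**2 = (151 + 1907/93)**2 = (15950/93)**2 = 254402500/8649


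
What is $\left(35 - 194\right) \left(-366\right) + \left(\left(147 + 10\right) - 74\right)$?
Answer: $58277$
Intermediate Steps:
$\left(35 - 194\right) \left(-366\right) + \left(\left(147 + 10\right) - 74\right) = \left(35 - 194\right) \left(-366\right) + \left(157 - 74\right) = \left(-159\right) \left(-366\right) + 83 = 58194 + 83 = 58277$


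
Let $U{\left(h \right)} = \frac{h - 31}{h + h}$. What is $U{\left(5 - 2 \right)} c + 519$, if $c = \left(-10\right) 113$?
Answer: $\frac{17377}{3} \approx 5792.3$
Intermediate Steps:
$c = -1130$
$U{\left(h \right)} = \frac{-31 + h}{2 h}$
$U{\left(5 - 2 \right)} c + 519 = \frac{-31 + \left(5 - 2\right)}{2 \left(5 - 2\right)} \left(-1130\right) + 519 = \frac{-31 + 3}{2 \cdot 3} \left(-1130\right) + 519 = \frac{1}{2} \cdot \frac{1}{3} \left(-28\right) \left(-1130\right) + 519 = \left(- \frac{14}{3}\right) \left(-1130\right) + 519 = \frac{15820}{3} + 519 = \frac{17377}{3}$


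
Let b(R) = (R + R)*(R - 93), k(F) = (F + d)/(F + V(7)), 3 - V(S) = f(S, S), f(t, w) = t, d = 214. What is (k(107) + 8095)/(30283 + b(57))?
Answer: 834106/2696437 ≈ 0.30934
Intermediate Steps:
V(S) = 3 - S
k(F) = (214 + F)/(-4 + F) (k(F) = (F + 214)/(F + (3 - 1*7)) = (214 + F)/(F + (3 - 7)) = (214 + F)/(F - 4) = (214 + F)/(-4 + F))
b(R) = 2*R*(-93 + R) (b(R) = (2*R)*(-93 + R) = 2*R*(-93 + R))
(k(107) + 8095)/(30283 + b(57)) = ((214 + 107)/(-4 + 107) + 8095)/(30283 + 2*57*(-93 + 57)) = (321/103 + 8095)/(30283 + 2*57*(-36)) = ((1/103)*321 + 8095)/(30283 - 4104) = (321/103 + 8095)/26179 = (834106/103)*(1/26179) = 834106/2696437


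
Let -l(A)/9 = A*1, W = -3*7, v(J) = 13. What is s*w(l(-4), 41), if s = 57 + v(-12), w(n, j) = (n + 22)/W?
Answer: -580/3 ≈ -193.33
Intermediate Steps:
W = -21
l(A) = -9*A
w(n, j) = -22/21 - n/21 (w(n, j) = (n + 22)/(-21) = (22 + n)*(-1/21) = -22/21 - n/21)
s = 70 (s = 57 + 13 = 70)
s*w(l(-4), 41) = 70*(-22/21 - (-3)*(-4)/7) = 70*(-22/21 - 1/21*36) = 70*(-22/21 - 12/7) = 70*(-58/21) = -580/3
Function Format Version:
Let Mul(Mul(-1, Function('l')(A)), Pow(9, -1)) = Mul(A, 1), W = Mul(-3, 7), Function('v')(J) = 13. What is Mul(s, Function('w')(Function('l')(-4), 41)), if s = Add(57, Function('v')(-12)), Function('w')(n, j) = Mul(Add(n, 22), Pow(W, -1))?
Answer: Rational(-580, 3) ≈ -193.33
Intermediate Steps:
W = -21
Function('l')(A) = Mul(-9, A) (Function('l')(A) = Mul(-9, Mul(A, 1)) = Mul(-9, A))
Function('w')(n, j) = Add(Rational(-22, 21), Mul(Rational(-1, 21), n)) (Function('w')(n, j) = Mul(Add(n, 22), Pow(-21, -1)) = Mul(Add(22, n), Rational(-1, 21)) = Add(Rational(-22, 21), Mul(Rational(-1, 21), n)))
s = 70 (s = Add(57, 13) = 70)
Mul(s, Function('w')(Function('l')(-4), 41)) = Mul(70, Add(Rational(-22, 21), Mul(Rational(-1, 21), Mul(-9, -4)))) = Mul(70, Add(Rational(-22, 21), Mul(Rational(-1, 21), 36))) = Mul(70, Add(Rational(-22, 21), Rational(-12, 7))) = Mul(70, Rational(-58, 21)) = Rational(-580, 3)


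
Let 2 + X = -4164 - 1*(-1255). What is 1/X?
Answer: -1/2911 ≈ -0.00034352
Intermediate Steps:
X = -2911 (X = -2 + (-4164 - 1*(-1255)) = -2 + (-4164 + 1255) = -2 - 2909 = -2911)
1/X = 1/(-2911) = -1/2911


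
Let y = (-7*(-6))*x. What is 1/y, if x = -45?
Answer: -1/1890 ≈ -0.00052910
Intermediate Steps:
y = -1890 (y = -7*(-6)*(-45) = 42*(-45) = -1890)
1/y = 1/(-1890) = -1/1890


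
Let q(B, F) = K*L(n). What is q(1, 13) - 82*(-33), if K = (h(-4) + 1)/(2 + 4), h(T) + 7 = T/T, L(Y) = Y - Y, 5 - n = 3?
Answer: 2706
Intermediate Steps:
n = 2 (n = 5 - 1*3 = 5 - 3 = 2)
L(Y) = 0
h(T) = -6 (h(T) = -7 + T/T = -7 + 1 = -6)
K = -⅚ (K = (-6 + 1)/(2 + 4) = -5/6 = -5*⅙ = -⅚ ≈ -0.83333)
q(B, F) = 0 (q(B, F) = -⅚*0 = 0)
q(1, 13) - 82*(-33) = 0 - 82*(-33) = 0 + 2706 = 2706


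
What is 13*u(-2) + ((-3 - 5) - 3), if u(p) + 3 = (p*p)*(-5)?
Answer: -310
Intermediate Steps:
u(p) = -3 - 5*p**2 (u(p) = -3 + (p*p)*(-5) = -3 + p**2*(-5) = -3 - 5*p**2)
13*u(-2) + ((-3 - 5) - 3) = 13*(-3 - 5*(-2)**2) + ((-3 - 5) - 3) = 13*(-3 - 5*4) + (-8 - 3) = 13*(-3 - 20) - 11 = 13*(-23) - 11 = -299 - 11 = -310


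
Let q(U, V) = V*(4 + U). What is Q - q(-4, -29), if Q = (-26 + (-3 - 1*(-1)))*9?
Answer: -252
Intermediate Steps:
Q = -252 (Q = (-26 + (-3 + 1))*9 = (-26 - 2)*9 = -28*9 = -252)
Q - q(-4, -29) = -252 - (-29)*(4 - 4) = -252 - (-29)*0 = -252 - 1*0 = -252 + 0 = -252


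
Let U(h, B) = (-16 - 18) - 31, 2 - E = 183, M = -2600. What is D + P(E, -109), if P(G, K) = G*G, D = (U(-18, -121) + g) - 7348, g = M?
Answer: 22748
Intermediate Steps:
E = -181 (E = 2 - 1*183 = 2 - 183 = -181)
U(h, B) = -65 (U(h, B) = -34 - 31 = -65)
g = -2600
D = -10013 (D = (-65 - 2600) - 7348 = -2665 - 7348 = -10013)
P(G, K) = G²
D + P(E, -109) = -10013 + (-181)² = -10013 + 32761 = 22748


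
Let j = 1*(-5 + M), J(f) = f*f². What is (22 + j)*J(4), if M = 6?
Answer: 1472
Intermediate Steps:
J(f) = f³
j = 1 (j = 1*(-5 + 6) = 1*1 = 1)
(22 + j)*J(4) = (22 + 1)*4³ = 23*64 = 1472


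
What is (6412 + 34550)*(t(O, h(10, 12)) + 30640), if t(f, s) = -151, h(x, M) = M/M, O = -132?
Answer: 1248890418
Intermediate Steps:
h(x, M) = 1
(6412 + 34550)*(t(O, h(10, 12)) + 30640) = (6412 + 34550)*(-151 + 30640) = 40962*30489 = 1248890418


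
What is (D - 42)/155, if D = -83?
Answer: -25/31 ≈ -0.80645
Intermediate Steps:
(D - 42)/155 = (-83 - 42)/155 = (1/155)*(-125) = -25/31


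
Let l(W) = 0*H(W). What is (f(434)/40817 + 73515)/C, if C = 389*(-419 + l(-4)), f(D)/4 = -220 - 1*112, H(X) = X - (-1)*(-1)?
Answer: -3000660427/6652803647 ≈ -0.45104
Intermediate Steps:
H(X) = -1 + X (H(X) = X - 1*1 = X - 1 = -1 + X)
l(W) = 0 (l(W) = 0*(-1 + W) = 0)
f(D) = -1328 (f(D) = 4*(-220 - 1*112) = 4*(-220 - 112) = 4*(-332) = -1328)
C = -162991 (C = 389*(-419 + 0) = 389*(-419) = -162991)
(f(434)/40817 + 73515)/C = (-1328/40817 + 73515)/(-162991) = (-1328*1/40817 + 73515)*(-1/162991) = (-1328/40817 + 73515)*(-1/162991) = (3000660427/40817)*(-1/162991) = -3000660427/6652803647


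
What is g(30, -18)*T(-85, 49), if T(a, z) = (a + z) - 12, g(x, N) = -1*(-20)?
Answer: -960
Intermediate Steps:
g(x, N) = 20
T(a, z) = -12 + a + z
g(30, -18)*T(-85, 49) = 20*(-12 - 85 + 49) = 20*(-48) = -960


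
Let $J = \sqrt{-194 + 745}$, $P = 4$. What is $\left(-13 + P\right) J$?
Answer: $- 9 \sqrt{551} \approx -211.26$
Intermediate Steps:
$J = \sqrt{551} \approx 23.473$
$\left(-13 + P\right) J = \left(-13 + 4\right) \sqrt{551} = - 9 \sqrt{551}$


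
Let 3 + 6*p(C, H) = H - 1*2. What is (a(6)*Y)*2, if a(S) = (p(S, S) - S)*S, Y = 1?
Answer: -70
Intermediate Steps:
p(C, H) = -5/6 + H/6 (p(C, H) = -1/2 + (H - 1*2)/6 = -1/2 + (H - 2)/6 = -1/2 + (-2 + H)/6 = -1/2 + (-1/3 + H/6) = -5/6 + H/6)
a(S) = S*(-5/6 - 5*S/6) (a(S) = ((-5/6 + S/6) - S)*S = (-5/6 - 5*S/6)*S = S*(-5/6 - 5*S/6))
(a(6)*Y)*2 = (-5/6*6*(1 + 6)*1)*2 = (-5/6*6*7*1)*2 = -35*1*2 = -35*2 = -70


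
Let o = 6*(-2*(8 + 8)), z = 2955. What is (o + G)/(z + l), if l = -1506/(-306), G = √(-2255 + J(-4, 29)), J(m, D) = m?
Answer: -2448/37739 + 153*I*√251/150956 ≈ -0.064867 + 0.016057*I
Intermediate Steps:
o = -192 (o = 6*(-2*16) = 6*(-32) = -192)
G = 3*I*√251 (G = √(-2255 - 4) = √(-2259) = 3*I*√251 ≈ 47.529*I)
l = 251/51 (l = -1506*(-1/306) = 251/51 ≈ 4.9216)
(o + G)/(z + l) = (-192 + 3*I*√251)/(2955 + 251/51) = (-192 + 3*I*√251)/(150956/51) = (-192 + 3*I*√251)*(51/150956) = -2448/37739 + 153*I*√251/150956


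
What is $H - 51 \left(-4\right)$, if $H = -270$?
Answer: $-66$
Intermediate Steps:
$H - 51 \left(-4\right) = -270 - 51 \left(-4\right) = -270 - -204 = -270 + 204 = -66$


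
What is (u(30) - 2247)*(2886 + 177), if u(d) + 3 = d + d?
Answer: -6707970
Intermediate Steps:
u(d) = -3 + 2*d (u(d) = -3 + (d + d) = -3 + 2*d)
(u(30) - 2247)*(2886 + 177) = ((-3 + 2*30) - 2247)*(2886 + 177) = ((-3 + 60) - 2247)*3063 = (57 - 2247)*3063 = -2190*3063 = -6707970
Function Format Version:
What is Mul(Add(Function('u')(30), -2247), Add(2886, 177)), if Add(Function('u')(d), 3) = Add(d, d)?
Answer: -6707970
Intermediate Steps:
Function('u')(d) = Add(-3, Mul(2, d)) (Function('u')(d) = Add(-3, Add(d, d)) = Add(-3, Mul(2, d)))
Mul(Add(Function('u')(30), -2247), Add(2886, 177)) = Mul(Add(Add(-3, Mul(2, 30)), -2247), Add(2886, 177)) = Mul(Add(Add(-3, 60), -2247), 3063) = Mul(Add(57, -2247), 3063) = Mul(-2190, 3063) = -6707970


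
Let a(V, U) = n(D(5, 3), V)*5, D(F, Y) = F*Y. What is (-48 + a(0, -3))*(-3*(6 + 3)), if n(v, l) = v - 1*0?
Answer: -729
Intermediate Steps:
n(v, l) = v (n(v, l) = v + 0 = v)
a(V, U) = 75 (a(V, U) = (5*3)*5 = 15*5 = 75)
(-48 + a(0, -3))*(-3*(6 + 3)) = (-48 + 75)*(-3*(6 + 3)) = 27*(-3*9) = 27*(-27) = -729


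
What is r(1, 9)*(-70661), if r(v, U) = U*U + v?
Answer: -5794202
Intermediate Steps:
r(v, U) = v + U² (r(v, U) = U² + v = v + U²)
r(1, 9)*(-70661) = (1 + 9²)*(-70661) = (1 + 81)*(-70661) = 82*(-70661) = -5794202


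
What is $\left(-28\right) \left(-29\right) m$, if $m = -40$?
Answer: $-32480$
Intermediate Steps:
$\left(-28\right) \left(-29\right) m = \left(-28\right) \left(-29\right) \left(-40\right) = 812 \left(-40\right) = -32480$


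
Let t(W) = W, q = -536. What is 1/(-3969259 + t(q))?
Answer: -1/3969795 ≈ -2.5190e-7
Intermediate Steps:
1/(-3969259 + t(q)) = 1/(-3969259 - 536) = 1/(-3969795) = -1/3969795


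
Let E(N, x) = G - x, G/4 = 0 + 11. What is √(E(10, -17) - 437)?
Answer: 2*I*√94 ≈ 19.391*I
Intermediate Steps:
G = 44 (G = 4*(0 + 11) = 4*11 = 44)
E(N, x) = 44 - x
√(E(10, -17) - 437) = √((44 - 1*(-17)) - 437) = √((44 + 17) - 437) = √(61 - 437) = √(-376) = 2*I*√94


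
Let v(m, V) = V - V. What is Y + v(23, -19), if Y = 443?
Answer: 443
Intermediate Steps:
v(m, V) = 0
Y + v(23, -19) = 443 + 0 = 443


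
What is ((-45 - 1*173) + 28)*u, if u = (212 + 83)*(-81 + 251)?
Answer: -9528500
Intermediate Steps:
u = 50150 (u = 295*170 = 50150)
((-45 - 1*173) + 28)*u = ((-45 - 1*173) + 28)*50150 = ((-45 - 173) + 28)*50150 = (-218 + 28)*50150 = -190*50150 = -9528500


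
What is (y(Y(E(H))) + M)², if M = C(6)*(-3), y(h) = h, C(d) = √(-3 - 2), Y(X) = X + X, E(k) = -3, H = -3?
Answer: -9 + 36*I*√5 ≈ -9.0 + 80.498*I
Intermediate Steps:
Y(X) = 2*X
C(d) = I*√5 (C(d) = √(-5) = I*√5)
M = -3*I*√5 (M = (I*√5)*(-3) = -3*I*√5 ≈ -6.7082*I)
(y(Y(E(H))) + M)² = (2*(-3) - 3*I*√5)² = (-6 - 3*I*√5)²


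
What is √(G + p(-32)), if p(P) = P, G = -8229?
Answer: I*√8261 ≈ 90.89*I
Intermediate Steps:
√(G + p(-32)) = √(-8229 - 32) = √(-8261) = I*√8261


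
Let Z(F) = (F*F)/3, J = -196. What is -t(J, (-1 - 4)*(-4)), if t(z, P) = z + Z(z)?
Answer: -37828/3 ≈ -12609.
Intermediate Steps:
Z(F) = F²/3 (Z(F) = F²*(⅓) = F²/3)
t(z, P) = z + z²/3
-t(J, (-1 - 4)*(-4)) = -(-196)*(3 - 196)/3 = -(-196)*(-193)/3 = -1*37828/3 = -37828/3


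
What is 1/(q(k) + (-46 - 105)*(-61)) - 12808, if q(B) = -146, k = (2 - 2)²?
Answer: -116104519/9065 ≈ -12808.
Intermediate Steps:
k = 0 (k = 0² = 0)
1/(q(k) + (-46 - 105)*(-61)) - 12808 = 1/(-146 + (-46 - 105)*(-61)) - 12808 = 1/(-146 - 151*(-61)) - 12808 = 1/(-146 + 9211) - 12808 = 1/9065 - 12808 = -116104519/9065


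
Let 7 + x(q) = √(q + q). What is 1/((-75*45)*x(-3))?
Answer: 7/185625 + I*√6/185625 ≈ 3.771e-5 + 1.3196e-5*I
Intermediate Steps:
x(q) = -7 + √2*√q (x(q) = -7 + √(q + q) = -7 + √(2*q) = -7 + √2*√q)
1/((-75*45)*x(-3)) = 1/((-75*45)*(-7 + √2*√(-3))) = 1/(-3375*(-7 + √2*(I*√3))) = 1/(-3375*(-7 + I*√6)) = 1/(23625 - 3375*I*√6)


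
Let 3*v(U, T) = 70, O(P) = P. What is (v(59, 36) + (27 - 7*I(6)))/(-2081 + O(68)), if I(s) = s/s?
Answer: -130/6039 ≈ -0.021527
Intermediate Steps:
I(s) = 1
v(U, T) = 70/3 (v(U, T) = (⅓)*70 = 70/3)
(v(59, 36) + (27 - 7*I(6)))/(-2081 + O(68)) = (70/3 + (27 - 7*1))/(-2081 + 68) = (70/3 + (27 - 7))/(-2013) = (70/3 + 20)*(-1/2013) = (130/3)*(-1/2013) = -130/6039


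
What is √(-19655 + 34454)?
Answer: √14799 ≈ 121.65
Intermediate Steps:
√(-19655 + 34454) = √14799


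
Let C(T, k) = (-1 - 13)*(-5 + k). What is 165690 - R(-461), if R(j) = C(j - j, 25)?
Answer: 165970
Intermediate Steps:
C(T, k) = 70 - 14*k (C(T, k) = -14*(-5 + k) = 70 - 14*k)
R(j) = -280 (R(j) = 70 - 14*25 = 70 - 350 = -280)
165690 - R(-461) = 165690 - 1*(-280) = 165690 + 280 = 165970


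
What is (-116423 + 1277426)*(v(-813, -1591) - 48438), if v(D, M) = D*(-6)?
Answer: -50573290680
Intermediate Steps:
v(D, M) = -6*D
(-116423 + 1277426)*(v(-813, -1591) - 48438) = (-116423 + 1277426)*(-6*(-813) - 48438) = 1161003*(4878 - 48438) = 1161003*(-43560) = -50573290680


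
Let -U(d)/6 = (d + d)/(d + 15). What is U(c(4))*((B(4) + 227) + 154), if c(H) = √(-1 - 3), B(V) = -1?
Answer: -18240/229 - 136800*I/229 ≈ -79.651 - 597.38*I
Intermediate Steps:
c(H) = 2*I (c(H) = √(-4) = 2*I)
U(d) = -12*d/(15 + d) (U(d) = -6*(d + d)/(d + 15) = -6*2*d/(15 + d) = -12*d/(15 + d))
U(c(4))*((B(4) + 227) + 154) = (-12*2*I/(15 + 2*I))*((-1 + 227) + 154) = (-12*2*I*(15 - 2*I)/229)*(226 + 154) = -24*I*(15 - 2*I)/229*380 = -9120*I*(15 - 2*I)/229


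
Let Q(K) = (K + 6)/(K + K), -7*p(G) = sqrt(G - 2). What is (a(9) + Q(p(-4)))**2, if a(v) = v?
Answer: 67/4 + 133*I*sqrt(6)/2 ≈ 16.75 + 162.89*I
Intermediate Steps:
p(G) = -sqrt(-2 + G)/7 (p(G) = -sqrt(G - 2)/7 = -sqrt(-2 + G)/7)
Q(K) = (6 + K)/(2*K) (Q(K) = (6 + K)/((2*K)) = (6 + K)*(1/(2*K)) = (6 + K)/(2*K))
(a(9) + Q(p(-4)))**2 = (9 + (6 - sqrt(-2 - 4)/7)/(2*((-sqrt(-2 - 4)/7))))**2 = (9 + (6 - I*sqrt(6)/7)/(2*((-I*sqrt(6)/7))))**2 = (9 + (7*I*sqrt(6)/6)*(6 - I*sqrt(6)/7)/2)**2 = (9 + 7*I*sqrt(6)*(6 - I*sqrt(6)/7)/12)**2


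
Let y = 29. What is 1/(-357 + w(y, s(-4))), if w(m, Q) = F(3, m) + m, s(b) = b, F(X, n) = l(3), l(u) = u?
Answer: -1/325 ≈ -0.0030769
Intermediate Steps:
F(X, n) = 3
w(m, Q) = 3 + m
1/(-357 + w(y, s(-4))) = 1/(-357 + (3 + 29)) = 1/(-357 + 32) = 1/(-325) = -1/325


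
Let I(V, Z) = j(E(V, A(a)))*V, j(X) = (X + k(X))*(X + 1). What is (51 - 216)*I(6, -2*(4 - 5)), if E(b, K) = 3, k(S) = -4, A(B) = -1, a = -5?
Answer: 3960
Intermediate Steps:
j(X) = (1 + X)*(-4 + X) (j(X) = (X - 4)*(X + 1) = (-4 + X)*(1 + X) = (1 + X)*(-4 + X))
I(V, Z) = -4*V (I(V, Z) = (-4 + 3² - 3*3)*V = (-4 + 9 - 9)*V = -4*V)
(51 - 216)*I(6, -2*(4 - 5)) = (51 - 216)*(-4*6) = -165*(-24) = 3960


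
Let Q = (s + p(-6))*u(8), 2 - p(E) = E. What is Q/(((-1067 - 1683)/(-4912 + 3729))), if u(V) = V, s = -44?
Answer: -170352/1375 ≈ -123.89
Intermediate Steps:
p(E) = 2 - E
Q = -288 (Q = (-44 + (2 - 1*(-6)))*8 = (-44 + (2 + 6))*8 = (-44 + 8)*8 = -36*8 = -288)
Q/(((-1067 - 1683)/(-4912 + 3729))) = -288*(-4912 + 3729)/(-1067 - 1683) = -288/((-2750/(-1183))) = -288/((-2750*(-1/1183))) = -288/2750/1183 = -288*1183/2750 = -170352/1375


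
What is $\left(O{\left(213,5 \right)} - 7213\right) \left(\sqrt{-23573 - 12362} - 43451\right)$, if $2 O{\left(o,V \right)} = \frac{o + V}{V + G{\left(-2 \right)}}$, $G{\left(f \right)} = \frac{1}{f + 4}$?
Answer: $\frac{3438060375}{11} - \frac{79125 i \sqrt{35935}}{11} \approx 3.1255 \cdot 10^{8} - 1.3636 \cdot 10^{6} i$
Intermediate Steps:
$G{\left(f \right)} = \frac{1}{4 + f}$
$O{\left(o,V \right)} = \frac{V + o}{2 \left(\frac{1}{2} + V\right)}$ ($O{\left(o,V \right)} = \frac{\left(o + V\right) \frac{1}{V + \frac{1}{4 - 2}}}{2} = \frac{\left(V + o\right) \frac{1}{V + \frac{1}{2}}}{2} = \frac{\left(V + o\right) \frac{1}{\frac{1}{2} + V}}{2} = \frac{\frac{1}{\frac{1}{2} + V} \left(V + o\right)}{2} = \frac{V + o}{2 \left(\frac{1}{2} + V\right)}$)
$\left(O{\left(213,5 \right)} - 7213\right) \left(\sqrt{-23573 - 12362} - 43451\right) = \left(\frac{5 + 213}{1 + 2 \cdot 5} - 7213\right) \left(\sqrt{-23573 - 12362} - 43451\right) = \left(\frac{1}{1 + 10} \cdot 218 - 7213\right) \left(\sqrt{-35935} - 43451\right) = \left(\frac{1}{11} \cdot 218 - 7213\right) \left(i \sqrt{35935} - 43451\right) = \left(\frac{1}{11} \cdot 218 - 7213\right) \left(-43451 + i \sqrt{35935}\right) = \left(\frac{218}{11} - 7213\right) \left(-43451 + i \sqrt{35935}\right) = - \frac{79125 \left(-43451 + i \sqrt{35935}\right)}{11} = \frac{3438060375}{11} - \frac{79125 i \sqrt{35935}}{11}$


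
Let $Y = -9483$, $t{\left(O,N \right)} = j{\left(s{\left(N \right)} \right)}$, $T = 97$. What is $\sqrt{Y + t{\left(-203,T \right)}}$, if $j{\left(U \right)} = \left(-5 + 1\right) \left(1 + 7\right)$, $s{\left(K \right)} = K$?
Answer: $i \sqrt{9515} \approx 97.545 i$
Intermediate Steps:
$j{\left(U \right)} = -32$ ($j{\left(U \right)} = \left(-4\right) 8 = -32$)
$t{\left(O,N \right)} = -32$
$\sqrt{Y + t{\left(-203,T \right)}} = \sqrt{-9483 - 32} = \sqrt{-9515} = i \sqrt{9515}$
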